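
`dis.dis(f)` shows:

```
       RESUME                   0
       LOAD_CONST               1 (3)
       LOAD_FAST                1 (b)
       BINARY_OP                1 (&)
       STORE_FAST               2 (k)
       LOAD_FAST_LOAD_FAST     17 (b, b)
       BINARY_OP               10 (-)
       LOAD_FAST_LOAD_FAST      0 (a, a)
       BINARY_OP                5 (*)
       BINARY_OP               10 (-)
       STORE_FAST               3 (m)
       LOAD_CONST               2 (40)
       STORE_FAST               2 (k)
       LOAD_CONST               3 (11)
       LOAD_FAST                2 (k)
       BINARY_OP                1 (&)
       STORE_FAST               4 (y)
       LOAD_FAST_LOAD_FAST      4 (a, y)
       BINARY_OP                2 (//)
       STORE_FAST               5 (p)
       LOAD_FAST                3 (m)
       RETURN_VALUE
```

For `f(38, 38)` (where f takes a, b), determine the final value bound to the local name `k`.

40

LOAD_CONST → push 3. Stack: [3]
LOAD_FAST b → push 38. Stack: [3, 38]
BINARY_OP & → 3 & 38 = 2. Stack: [2]
STORE_FAST k → k=2. Stack: []
LOAD_FAST_LOAD_FAST b,b → push 38,38. Stack: [38, 38]
BINARY_OP - → 38 - 38 = 0. Stack: [0]
LOAD_FAST_LOAD_FAST a,a → push 38,38. Stack: [0, 38, 38]
BINARY_OP * → 38 * 38 = 1444. Stack: [0, 1444]
BINARY_OP - → 0 - 1444 = -1444. Stack: [-1444]
STORE_FAST m → m=-1444. Stack: []
LOAD_CONST → push 40. Stack: [40]
STORE_FAST k → k=40. Stack: []
LOAD_CONST → push 11. Stack: [11]
LOAD_FAST k → push 40. Stack: [11, 40]
BINARY_OP & → 11 & 40 = 8. Stack: [8]
STORE_FAST y → y=8. Stack: []
LOAD_FAST_LOAD_FAST a,y → push 38,8. Stack: [38, 8]
BINARY_OP // → 38 // 8 = 4. Stack: [4]
STORE_FAST p → p=4. Stack: []
LOAD_FAST m → push -1444. Stack: [-1444]
RETURN_VALUE → return -1444.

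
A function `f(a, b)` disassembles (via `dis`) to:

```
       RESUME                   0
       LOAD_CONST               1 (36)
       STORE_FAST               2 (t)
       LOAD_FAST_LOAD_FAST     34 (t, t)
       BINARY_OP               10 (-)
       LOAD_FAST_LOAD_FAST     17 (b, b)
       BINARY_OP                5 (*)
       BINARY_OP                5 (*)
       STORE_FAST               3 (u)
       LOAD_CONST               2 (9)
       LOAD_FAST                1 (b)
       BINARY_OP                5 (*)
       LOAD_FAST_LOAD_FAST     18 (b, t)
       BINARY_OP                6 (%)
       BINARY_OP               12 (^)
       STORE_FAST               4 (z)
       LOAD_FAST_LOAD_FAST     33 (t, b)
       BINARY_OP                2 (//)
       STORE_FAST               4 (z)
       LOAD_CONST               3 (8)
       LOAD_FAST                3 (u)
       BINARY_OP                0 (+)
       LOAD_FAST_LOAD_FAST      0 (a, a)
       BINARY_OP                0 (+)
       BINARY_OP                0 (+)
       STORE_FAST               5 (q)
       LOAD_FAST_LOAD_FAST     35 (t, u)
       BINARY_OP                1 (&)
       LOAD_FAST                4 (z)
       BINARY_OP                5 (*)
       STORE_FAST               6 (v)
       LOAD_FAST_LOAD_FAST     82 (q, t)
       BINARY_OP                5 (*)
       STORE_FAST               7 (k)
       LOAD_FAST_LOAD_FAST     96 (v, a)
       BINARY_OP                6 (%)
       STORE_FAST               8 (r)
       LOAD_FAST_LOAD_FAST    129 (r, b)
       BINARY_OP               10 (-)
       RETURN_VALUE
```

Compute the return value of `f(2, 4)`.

-4

LOAD_CONST → push 36. Stack: [36]
STORE_FAST t → t=36. Stack: []
LOAD_FAST_LOAD_FAST t,t → push 36,36. Stack: [36, 36]
BINARY_OP - → 36 - 36 = 0. Stack: [0]
LOAD_FAST_LOAD_FAST b,b → push 4,4. Stack: [0, 4, 4]
BINARY_OP * → 4 * 4 = 16. Stack: [0, 16]
BINARY_OP * → 0 * 16 = 0. Stack: [0]
STORE_FAST u → u=0. Stack: []
LOAD_CONST → push 9. Stack: [9]
LOAD_FAST b → push 4. Stack: [9, 4]
BINARY_OP * → 9 * 4 = 36. Stack: [36]
LOAD_FAST_LOAD_FAST b,t → push 4,36. Stack: [36, 4, 36]
BINARY_OP % → 4 % 36 = 4. Stack: [36, 4]
BINARY_OP ^ → 36 ^ 4 = 32. Stack: [32]
STORE_FAST z → z=32. Stack: []
LOAD_FAST_LOAD_FAST t,b → push 36,4. Stack: [36, 4]
BINARY_OP // → 36 // 4 = 9. Stack: [9]
STORE_FAST z → z=9. Stack: []
LOAD_CONST → push 8. Stack: [8]
LOAD_FAST u → push 0. Stack: [8, 0]
BINARY_OP + → 8 + 0 = 8. Stack: [8]
LOAD_FAST_LOAD_FAST a,a → push 2,2. Stack: [8, 2, 2]
BINARY_OP + → 2 + 2 = 4. Stack: [8, 4]
BINARY_OP + → 8 + 4 = 12. Stack: [12]
STORE_FAST q → q=12. Stack: []
LOAD_FAST_LOAD_FAST t,u → push 36,0. Stack: [36, 0]
BINARY_OP & → 36 & 0 = 0. Stack: [0]
LOAD_FAST z → push 9. Stack: [0, 9]
BINARY_OP * → 0 * 9 = 0. Stack: [0]
STORE_FAST v → v=0. Stack: []
LOAD_FAST_LOAD_FAST q,t → push 12,36. Stack: [12, 36]
BINARY_OP * → 12 * 36 = 432. Stack: [432]
STORE_FAST k → k=432. Stack: []
LOAD_FAST_LOAD_FAST v,a → push 0,2. Stack: [0, 2]
BINARY_OP % → 0 % 2 = 0. Stack: [0]
STORE_FAST r → r=0. Stack: []
LOAD_FAST_LOAD_FAST r,b → push 0,4. Stack: [0, 4]
BINARY_OP - → 0 - 4 = -4. Stack: [-4]
RETURN_VALUE → return -4.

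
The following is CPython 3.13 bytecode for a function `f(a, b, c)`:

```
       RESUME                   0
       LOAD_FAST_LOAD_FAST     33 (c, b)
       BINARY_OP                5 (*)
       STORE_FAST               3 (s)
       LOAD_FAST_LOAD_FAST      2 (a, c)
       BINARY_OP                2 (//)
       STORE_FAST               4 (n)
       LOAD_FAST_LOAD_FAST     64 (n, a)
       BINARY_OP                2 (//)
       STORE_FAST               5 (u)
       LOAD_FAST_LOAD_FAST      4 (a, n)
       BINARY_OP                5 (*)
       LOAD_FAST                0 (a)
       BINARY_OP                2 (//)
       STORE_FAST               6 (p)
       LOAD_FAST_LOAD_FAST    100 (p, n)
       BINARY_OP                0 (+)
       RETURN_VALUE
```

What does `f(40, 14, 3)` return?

LOAD_FAST_LOAD_FAST c,b → push 3,14. Stack: [3, 14]
BINARY_OP * → 3 * 14 = 42. Stack: [42]
STORE_FAST s → s=42. Stack: []
LOAD_FAST_LOAD_FAST a,c → push 40,3. Stack: [40, 3]
BINARY_OP // → 40 // 3 = 13. Stack: [13]
STORE_FAST n → n=13. Stack: []
LOAD_FAST_LOAD_FAST n,a → push 13,40. Stack: [13, 40]
BINARY_OP // → 13 // 40 = 0. Stack: [0]
STORE_FAST u → u=0. Stack: []
LOAD_FAST_LOAD_FAST a,n → push 40,13. Stack: [40, 13]
BINARY_OP * → 40 * 13 = 520. Stack: [520]
LOAD_FAST a → push 40. Stack: [520, 40]
BINARY_OP // → 520 // 40 = 13. Stack: [13]
STORE_FAST p → p=13. Stack: []
LOAD_FAST_LOAD_FAST p,n → push 13,13. Stack: [13, 13]
BINARY_OP + → 13 + 13 = 26. Stack: [26]
RETURN_VALUE → return 26.

26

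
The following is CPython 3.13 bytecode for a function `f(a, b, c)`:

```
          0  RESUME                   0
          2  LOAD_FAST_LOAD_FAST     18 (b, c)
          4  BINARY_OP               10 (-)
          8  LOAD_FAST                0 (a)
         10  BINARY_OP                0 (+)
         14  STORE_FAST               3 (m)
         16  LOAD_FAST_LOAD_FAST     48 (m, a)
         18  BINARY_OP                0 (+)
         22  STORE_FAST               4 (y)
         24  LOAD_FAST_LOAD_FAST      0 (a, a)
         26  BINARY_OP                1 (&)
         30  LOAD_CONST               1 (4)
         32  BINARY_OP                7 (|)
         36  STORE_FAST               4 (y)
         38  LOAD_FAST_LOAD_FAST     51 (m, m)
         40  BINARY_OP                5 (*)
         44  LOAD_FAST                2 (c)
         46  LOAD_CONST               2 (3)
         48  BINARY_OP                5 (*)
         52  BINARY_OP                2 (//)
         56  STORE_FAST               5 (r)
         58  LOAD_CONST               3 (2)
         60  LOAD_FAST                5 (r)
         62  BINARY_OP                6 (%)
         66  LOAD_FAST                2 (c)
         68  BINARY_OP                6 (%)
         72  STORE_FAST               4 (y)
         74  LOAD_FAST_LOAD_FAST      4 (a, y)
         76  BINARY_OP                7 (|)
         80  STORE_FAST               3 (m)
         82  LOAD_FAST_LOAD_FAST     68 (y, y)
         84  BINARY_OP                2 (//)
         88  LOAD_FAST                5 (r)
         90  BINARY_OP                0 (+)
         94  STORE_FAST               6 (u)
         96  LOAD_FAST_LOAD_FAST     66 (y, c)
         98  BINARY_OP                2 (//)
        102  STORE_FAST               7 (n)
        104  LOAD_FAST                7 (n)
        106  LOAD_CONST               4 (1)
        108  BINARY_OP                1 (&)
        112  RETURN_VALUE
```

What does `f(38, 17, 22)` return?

LOAD_FAST_LOAD_FAST b,c → push 17,22. Stack: [17, 22]
BINARY_OP - → 17 - 22 = -5. Stack: [-5]
LOAD_FAST a → push 38. Stack: [-5, 38]
BINARY_OP + → -5 + 38 = 33. Stack: [33]
STORE_FAST m → m=33. Stack: []
LOAD_FAST_LOAD_FAST m,a → push 33,38. Stack: [33, 38]
BINARY_OP + → 33 + 38 = 71. Stack: [71]
STORE_FAST y → y=71. Stack: []
LOAD_FAST_LOAD_FAST a,a → push 38,38. Stack: [38, 38]
BINARY_OP & → 38 & 38 = 38. Stack: [38]
LOAD_CONST → push 4. Stack: [38, 4]
BINARY_OP | → 38 | 4 = 38. Stack: [38]
STORE_FAST y → y=38. Stack: []
LOAD_FAST_LOAD_FAST m,m → push 33,33. Stack: [33, 33]
BINARY_OP * → 33 * 33 = 1089. Stack: [1089]
LOAD_FAST c → push 22. Stack: [1089, 22]
LOAD_CONST → push 3. Stack: [1089, 22, 3]
BINARY_OP * → 22 * 3 = 66. Stack: [1089, 66]
BINARY_OP // → 1089 // 66 = 16. Stack: [16]
STORE_FAST r → r=16. Stack: []
LOAD_CONST → push 2. Stack: [2]
LOAD_FAST r → push 16. Stack: [2, 16]
BINARY_OP % → 2 % 16 = 2. Stack: [2]
LOAD_FAST c → push 22. Stack: [2, 22]
BINARY_OP % → 2 % 22 = 2. Stack: [2]
STORE_FAST y → y=2. Stack: []
LOAD_FAST_LOAD_FAST a,y → push 38,2. Stack: [38, 2]
BINARY_OP | → 38 | 2 = 38. Stack: [38]
STORE_FAST m → m=38. Stack: []
LOAD_FAST_LOAD_FAST y,y → push 2,2. Stack: [2, 2]
BINARY_OP // → 2 // 2 = 1. Stack: [1]
LOAD_FAST r → push 16. Stack: [1, 16]
BINARY_OP + → 1 + 16 = 17. Stack: [17]
STORE_FAST u → u=17. Stack: []
LOAD_FAST_LOAD_FAST y,c → push 2,22. Stack: [2, 22]
BINARY_OP // → 2 // 22 = 0. Stack: [0]
STORE_FAST n → n=0. Stack: []
LOAD_FAST n → push 0. Stack: [0]
LOAD_CONST → push 1. Stack: [0, 1]
BINARY_OP & → 0 & 1 = 0. Stack: [0]
RETURN_VALUE → return 0.

0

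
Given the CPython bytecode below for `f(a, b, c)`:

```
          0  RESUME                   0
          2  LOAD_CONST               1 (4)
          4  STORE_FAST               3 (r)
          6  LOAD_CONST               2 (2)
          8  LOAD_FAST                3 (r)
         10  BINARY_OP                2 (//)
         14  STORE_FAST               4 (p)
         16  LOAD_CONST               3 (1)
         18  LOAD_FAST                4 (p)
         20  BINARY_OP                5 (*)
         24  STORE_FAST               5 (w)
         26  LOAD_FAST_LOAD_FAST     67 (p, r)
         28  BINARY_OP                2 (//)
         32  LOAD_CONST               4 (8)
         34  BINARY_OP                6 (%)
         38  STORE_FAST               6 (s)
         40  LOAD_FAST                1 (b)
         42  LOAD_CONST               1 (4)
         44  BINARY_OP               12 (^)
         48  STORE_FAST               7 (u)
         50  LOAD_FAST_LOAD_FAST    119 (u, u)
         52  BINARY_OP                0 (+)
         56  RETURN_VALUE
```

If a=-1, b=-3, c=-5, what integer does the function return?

LOAD_CONST → push 4. Stack: [4]
STORE_FAST r → r=4. Stack: []
LOAD_CONST → push 2. Stack: [2]
LOAD_FAST r → push 4. Stack: [2, 4]
BINARY_OP // → 2 // 4 = 0. Stack: [0]
STORE_FAST p → p=0. Stack: []
LOAD_CONST → push 1. Stack: [1]
LOAD_FAST p → push 0. Stack: [1, 0]
BINARY_OP * → 1 * 0 = 0. Stack: [0]
STORE_FAST w → w=0. Stack: []
LOAD_FAST_LOAD_FAST p,r → push 0,4. Stack: [0, 4]
BINARY_OP // → 0 // 4 = 0. Stack: [0]
LOAD_CONST → push 8. Stack: [0, 8]
BINARY_OP % → 0 % 8 = 0. Stack: [0]
STORE_FAST s → s=0. Stack: []
LOAD_FAST b → push -3. Stack: [-3]
LOAD_CONST → push 4. Stack: [-3, 4]
BINARY_OP ^ → -3 ^ 4 = -7. Stack: [-7]
STORE_FAST u → u=-7. Stack: []
LOAD_FAST_LOAD_FAST u,u → push -7,-7. Stack: [-7, -7]
BINARY_OP + → -7 + -7 = -14. Stack: [-14]
RETURN_VALUE → return -14.

-14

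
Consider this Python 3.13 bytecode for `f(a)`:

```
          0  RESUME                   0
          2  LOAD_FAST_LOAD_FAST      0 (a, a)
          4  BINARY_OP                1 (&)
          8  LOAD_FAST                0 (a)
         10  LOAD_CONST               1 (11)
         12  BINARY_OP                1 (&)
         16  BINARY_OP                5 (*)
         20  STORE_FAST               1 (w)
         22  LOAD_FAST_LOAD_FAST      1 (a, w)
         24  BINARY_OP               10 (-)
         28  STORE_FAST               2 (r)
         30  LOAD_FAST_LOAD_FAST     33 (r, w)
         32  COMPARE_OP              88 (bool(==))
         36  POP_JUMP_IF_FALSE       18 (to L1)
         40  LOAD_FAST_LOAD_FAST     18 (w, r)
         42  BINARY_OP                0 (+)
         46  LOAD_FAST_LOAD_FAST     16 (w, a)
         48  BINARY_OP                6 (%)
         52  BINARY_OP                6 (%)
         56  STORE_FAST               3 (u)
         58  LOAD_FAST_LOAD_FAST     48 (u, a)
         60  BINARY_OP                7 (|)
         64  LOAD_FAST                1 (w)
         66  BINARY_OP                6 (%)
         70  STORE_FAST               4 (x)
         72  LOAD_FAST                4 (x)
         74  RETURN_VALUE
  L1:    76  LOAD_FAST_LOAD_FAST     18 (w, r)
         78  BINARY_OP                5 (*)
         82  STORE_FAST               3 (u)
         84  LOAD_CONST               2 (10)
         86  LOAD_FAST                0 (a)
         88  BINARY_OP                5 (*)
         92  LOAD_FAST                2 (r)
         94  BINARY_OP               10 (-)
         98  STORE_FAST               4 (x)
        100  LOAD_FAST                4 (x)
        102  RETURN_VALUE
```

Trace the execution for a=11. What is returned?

LOAD_FAST_LOAD_FAST a,a → push 11,11. Stack: [11, 11]
BINARY_OP & → 11 & 11 = 11. Stack: [11]
LOAD_FAST a → push 11. Stack: [11, 11]
LOAD_CONST → push 11. Stack: [11, 11, 11]
BINARY_OP & → 11 & 11 = 11. Stack: [11, 11]
BINARY_OP * → 11 * 11 = 121. Stack: [121]
STORE_FAST w → w=121. Stack: []
LOAD_FAST_LOAD_FAST a,w → push 11,121. Stack: [11, 121]
BINARY_OP - → 11 - 121 = -110. Stack: [-110]
STORE_FAST r → r=-110. Stack: []
LOAD_FAST_LOAD_FAST r,w → push -110,121. Stack: [-110, 121]
COMPARE_OP bool(==) → -110 vs 121 = False. Stack: [False]
POP_JUMP_IF_FALSE → pop False; jump. Stack: []
LOAD_FAST_LOAD_FAST w,r → push 121,-110. Stack: [121, -110]
BINARY_OP * → 121 * -110 = -13310. Stack: [-13310]
STORE_FAST u → u=-13310. Stack: []
LOAD_CONST → push 10. Stack: [10]
LOAD_FAST a → push 11. Stack: [10, 11]
BINARY_OP * → 10 * 11 = 110. Stack: [110]
LOAD_FAST r → push -110. Stack: [110, -110]
BINARY_OP - → 110 - -110 = 220. Stack: [220]
STORE_FAST x → x=220. Stack: []
LOAD_FAST x → push 220. Stack: [220]
RETURN_VALUE → return 220.

220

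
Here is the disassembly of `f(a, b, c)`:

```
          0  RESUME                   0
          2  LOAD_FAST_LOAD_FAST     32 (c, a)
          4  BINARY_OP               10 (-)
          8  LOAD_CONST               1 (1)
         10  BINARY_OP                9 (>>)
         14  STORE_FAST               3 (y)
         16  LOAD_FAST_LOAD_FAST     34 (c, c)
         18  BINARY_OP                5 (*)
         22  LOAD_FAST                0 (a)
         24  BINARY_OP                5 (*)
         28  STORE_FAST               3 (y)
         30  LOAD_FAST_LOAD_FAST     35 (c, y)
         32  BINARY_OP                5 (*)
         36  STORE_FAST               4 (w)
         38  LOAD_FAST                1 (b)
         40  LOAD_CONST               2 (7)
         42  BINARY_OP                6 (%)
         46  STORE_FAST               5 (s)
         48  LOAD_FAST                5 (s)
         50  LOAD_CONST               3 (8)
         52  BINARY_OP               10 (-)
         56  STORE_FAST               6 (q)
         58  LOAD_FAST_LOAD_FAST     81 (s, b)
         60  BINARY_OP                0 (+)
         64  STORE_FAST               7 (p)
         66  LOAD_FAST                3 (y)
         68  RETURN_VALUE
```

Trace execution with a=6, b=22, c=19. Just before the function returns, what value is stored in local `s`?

1

LOAD_FAST_LOAD_FAST c,a → push 19,6. Stack: [19, 6]
BINARY_OP - → 19 - 6 = 13. Stack: [13]
LOAD_CONST → push 1. Stack: [13, 1]
BINARY_OP >> → 13 >> 1 = 6. Stack: [6]
STORE_FAST y → y=6. Stack: []
LOAD_FAST_LOAD_FAST c,c → push 19,19. Stack: [19, 19]
BINARY_OP * → 19 * 19 = 361. Stack: [361]
LOAD_FAST a → push 6. Stack: [361, 6]
BINARY_OP * → 361 * 6 = 2166. Stack: [2166]
STORE_FAST y → y=2166. Stack: []
LOAD_FAST_LOAD_FAST c,y → push 19,2166. Stack: [19, 2166]
BINARY_OP * → 19 * 2166 = 41154. Stack: [41154]
STORE_FAST w → w=41154. Stack: []
LOAD_FAST b → push 22. Stack: [22]
LOAD_CONST → push 7. Stack: [22, 7]
BINARY_OP % → 22 % 7 = 1. Stack: [1]
STORE_FAST s → s=1. Stack: []
LOAD_FAST s → push 1. Stack: [1]
LOAD_CONST → push 8. Stack: [1, 8]
BINARY_OP - → 1 - 8 = -7. Stack: [-7]
STORE_FAST q → q=-7. Stack: []
LOAD_FAST_LOAD_FAST s,b → push 1,22. Stack: [1, 22]
BINARY_OP + → 1 + 22 = 23. Stack: [23]
STORE_FAST p → p=23. Stack: []
LOAD_FAST y → push 2166. Stack: [2166]
RETURN_VALUE → return 2166.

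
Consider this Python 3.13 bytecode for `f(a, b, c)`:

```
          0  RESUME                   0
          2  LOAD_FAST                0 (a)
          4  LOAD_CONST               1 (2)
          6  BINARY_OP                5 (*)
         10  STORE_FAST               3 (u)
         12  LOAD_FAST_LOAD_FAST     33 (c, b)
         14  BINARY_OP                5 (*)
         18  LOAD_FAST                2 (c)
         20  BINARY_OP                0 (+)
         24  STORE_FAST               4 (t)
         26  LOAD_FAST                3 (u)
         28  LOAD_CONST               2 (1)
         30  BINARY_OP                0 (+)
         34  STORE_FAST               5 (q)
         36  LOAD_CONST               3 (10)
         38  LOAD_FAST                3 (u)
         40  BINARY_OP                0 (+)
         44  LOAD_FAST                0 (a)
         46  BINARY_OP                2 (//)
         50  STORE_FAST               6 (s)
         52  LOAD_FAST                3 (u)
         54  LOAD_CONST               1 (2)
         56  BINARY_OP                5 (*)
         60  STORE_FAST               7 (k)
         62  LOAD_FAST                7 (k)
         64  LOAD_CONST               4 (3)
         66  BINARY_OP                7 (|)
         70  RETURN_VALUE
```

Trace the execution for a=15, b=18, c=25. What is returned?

63

LOAD_FAST a → push 15. Stack: [15]
LOAD_CONST → push 2. Stack: [15, 2]
BINARY_OP * → 15 * 2 = 30. Stack: [30]
STORE_FAST u → u=30. Stack: []
LOAD_FAST_LOAD_FAST c,b → push 25,18. Stack: [25, 18]
BINARY_OP * → 25 * 18 = 450. Stack: [450]
LOAD_FAST c → push 25. Stack: [450, 25]
BINARY_OP + → 450 + 25 = 475. Stack: [475]
STORE_FAST t → t=475. Stack: []
LOAD_FAST u → push 30. Stack: [30]
LOAD_CONST → push 1. Stack: [30, 1]
BINARY_OP + → 30 + 1 = 31. Stack: [31]
STORE_FAST q → q=31. Stack: []
LOAD_CONST → push 10. Stack: [10]
LOAD_FAST u → push 30. Stack: [10, 30]
BINARY_OP + → 10 + 30 = 40. Stack: [40]
LOAD_FAST a → push 15. Stack: [40, 15]
BINARY_OP // → 40 // 15 = 2. Stack: [2]
STORE_FAST s → s=2. Stack: []
LOAD_FAST u → push 30. Stack: [30]
LOAD_CONST → push 2. Stack: [30, 2]
BINARY_OP * → 30 * 2 = 60. Stack: [60]
STORE_FAST k → k=60. Stack: []
LOAD_FAST k → push 60. Stack: [60]
LOAD_CONST → push 3. Stack: [60, 3]
BINARY_OP | → 60 | 3 = 63. Stack: [63]
RETURN_VALUE → return 63.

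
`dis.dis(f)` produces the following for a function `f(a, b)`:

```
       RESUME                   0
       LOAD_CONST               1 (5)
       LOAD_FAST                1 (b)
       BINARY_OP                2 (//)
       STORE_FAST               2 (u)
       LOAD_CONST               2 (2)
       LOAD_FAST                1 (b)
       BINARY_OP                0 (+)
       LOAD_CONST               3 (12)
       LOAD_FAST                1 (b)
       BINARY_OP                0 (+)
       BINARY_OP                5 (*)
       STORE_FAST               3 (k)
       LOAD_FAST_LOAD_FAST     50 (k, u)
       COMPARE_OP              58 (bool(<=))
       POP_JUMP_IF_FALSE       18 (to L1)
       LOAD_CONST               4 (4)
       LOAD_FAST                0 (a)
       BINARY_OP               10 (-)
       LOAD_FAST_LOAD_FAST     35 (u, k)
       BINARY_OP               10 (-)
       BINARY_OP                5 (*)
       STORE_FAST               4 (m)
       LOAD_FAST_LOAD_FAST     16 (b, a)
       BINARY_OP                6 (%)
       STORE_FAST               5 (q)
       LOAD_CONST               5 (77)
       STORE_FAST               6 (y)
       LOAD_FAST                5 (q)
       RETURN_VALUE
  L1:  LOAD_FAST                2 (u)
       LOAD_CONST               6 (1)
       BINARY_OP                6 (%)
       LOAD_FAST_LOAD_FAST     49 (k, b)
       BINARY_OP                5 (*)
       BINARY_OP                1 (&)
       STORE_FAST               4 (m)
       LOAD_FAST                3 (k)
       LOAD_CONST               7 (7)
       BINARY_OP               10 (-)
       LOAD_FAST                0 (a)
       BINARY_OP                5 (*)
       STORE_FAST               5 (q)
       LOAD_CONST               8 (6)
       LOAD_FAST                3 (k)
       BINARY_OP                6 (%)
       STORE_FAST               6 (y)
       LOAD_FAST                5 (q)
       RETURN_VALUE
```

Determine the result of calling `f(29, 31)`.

LOAD_CONST → push 5. Stack: [5]
LOAD_FAST b → push 31. Stack: [5, 31]
BINARY_OP // → 5 // 31 = 0. Stack: [0]
STORE_FAST u → u=0. Stack: []
LOAD_CONST → push 2. Stack: [2]
LOAD_FAST b → push 31. Stack: [2, 31]
BINARY_OP + → 2 + 31 = 33. Stack: [33]
LOAD_CONST → push 12. Stack: [33, 12]
LOAD_FAST b → push 31. Stack: [33, 12, 31]
BINARY_OP + → 12 + 31 = 43. Stack: [33, 43]
BINARY_OP * → 33 * 43 = 1419. Stack: [1419]
STORE_FAST k → k=1419. Stack: []
LOAD_FAST_LOAD_FAST k,u → push 1419,0. Stack: [1419, 0]
COMPARE_OP bool(<=) → 1419 vs 0 = False. Stack: [False]
POP_JUMP_IF_FALSE → pop False; jump. Stack: []
LOAD_FAST u → push 0. Stack: [0]
LOAD_CONST → push 1. Stack: [0, 1]
BINARY_OP % → 0 % 1 = 0. Stack: [0]
LOAD_FAST_LOAD_FAST k,b → push 1419,31. Stack: [0, 1419, 31]
BINARY_OP * → 1419 * 31 = 43989. Stack: [0, 43989]
BINARY_OP & → 0 & 43989 = 0. Stack: [0]
STORE_FAST m → m=0. Stack: []
LOAD_FAST k → push 1419. Stack: [1419]
LOAD_CONST → push 7. Stack: [1419, 7]
BINARY_OP - → 1419 - 7 = 1412. Stack: [1412]
LOAD_FAST a → push 29. Stack: [1412, 29]
BINARY_OP * → 1412 * 29 = 40948. Stack: [40948]
STORE_FAST q → q=40948. Stack: []
LOAD_CONST → push 6. Stack: [6]
LOAD_FAST k → push 1419. Stack: [6, 1419]
BINARY_OP % → 6 % 1419 = 6. Stack: [6]
STORE_FAST y → y=6. Stack: []
LOAD_FAST q → push 40948. Stack: [40948]
RETURN_VALUE → return 40948.

40948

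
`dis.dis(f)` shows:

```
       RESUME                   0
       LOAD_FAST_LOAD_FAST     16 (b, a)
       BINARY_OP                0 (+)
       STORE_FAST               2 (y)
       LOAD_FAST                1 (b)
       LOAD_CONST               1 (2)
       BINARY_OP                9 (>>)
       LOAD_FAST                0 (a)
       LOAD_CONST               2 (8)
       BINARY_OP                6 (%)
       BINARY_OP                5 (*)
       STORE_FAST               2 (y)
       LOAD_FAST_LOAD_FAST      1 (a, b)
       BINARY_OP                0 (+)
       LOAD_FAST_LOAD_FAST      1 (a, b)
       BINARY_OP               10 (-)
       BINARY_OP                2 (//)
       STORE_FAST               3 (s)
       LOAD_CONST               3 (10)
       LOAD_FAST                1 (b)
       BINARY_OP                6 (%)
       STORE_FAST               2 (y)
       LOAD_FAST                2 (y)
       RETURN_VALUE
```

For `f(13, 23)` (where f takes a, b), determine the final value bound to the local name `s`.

-4

LOAD_FAST_LOAD_FAST b,a → push 23,13. Stack: [23, 13]
BINARY_OP + → 23 + 13 = 36. Stack: [36]
STORE_FAST y → y=36. Stack: []
LOAD_FAST b → push 23. Stack: [23]
LOAD_CONST → push 2. Stack: [23, 2]
BINARY_OP >> → 23 >> 2 = 5. Stack: [5]
LOAD_FAST a → push 13. Stack: [5, 13]
LOAD_CONST → push 8. Stack: [5, 13, 8]
BINARY_OP % → 13 % 8 = 5. Stack: [5, 5]
BINARY_OP * → 5 * 5 = 25. Stack: [25]
STORE_FAST y → y=25. Stack: []
LOAD_FAST_LOAD_FAST a,b → push 13,23. Stack: [13, 23]
BINARY_OP + → 13 + 23 = 36. Stack: [36]
LOAD_FAST_LOAD_FAST a,b → push 13,23. Stack: [36, 13, 23]
BINARY_OP - → 13 - 23 = -10. Stack: [36, -10]
BINARY_OP // → 36 // -10 = -4. Stack: [-4]
STORE_FAST s → s=-4. Stack: []
LOAD_CONST → push 10. Stack: [10]
LOAD_FAST b → push 23. Stack: [10, 23]
BINARY_OP % → 10 % 23 = 10. Stack: [10]
STORE_FAST y → y=10. Stack: []
LOAD_FAST y → push 10. Stack: [10]
RETURN_VALUE → return 10.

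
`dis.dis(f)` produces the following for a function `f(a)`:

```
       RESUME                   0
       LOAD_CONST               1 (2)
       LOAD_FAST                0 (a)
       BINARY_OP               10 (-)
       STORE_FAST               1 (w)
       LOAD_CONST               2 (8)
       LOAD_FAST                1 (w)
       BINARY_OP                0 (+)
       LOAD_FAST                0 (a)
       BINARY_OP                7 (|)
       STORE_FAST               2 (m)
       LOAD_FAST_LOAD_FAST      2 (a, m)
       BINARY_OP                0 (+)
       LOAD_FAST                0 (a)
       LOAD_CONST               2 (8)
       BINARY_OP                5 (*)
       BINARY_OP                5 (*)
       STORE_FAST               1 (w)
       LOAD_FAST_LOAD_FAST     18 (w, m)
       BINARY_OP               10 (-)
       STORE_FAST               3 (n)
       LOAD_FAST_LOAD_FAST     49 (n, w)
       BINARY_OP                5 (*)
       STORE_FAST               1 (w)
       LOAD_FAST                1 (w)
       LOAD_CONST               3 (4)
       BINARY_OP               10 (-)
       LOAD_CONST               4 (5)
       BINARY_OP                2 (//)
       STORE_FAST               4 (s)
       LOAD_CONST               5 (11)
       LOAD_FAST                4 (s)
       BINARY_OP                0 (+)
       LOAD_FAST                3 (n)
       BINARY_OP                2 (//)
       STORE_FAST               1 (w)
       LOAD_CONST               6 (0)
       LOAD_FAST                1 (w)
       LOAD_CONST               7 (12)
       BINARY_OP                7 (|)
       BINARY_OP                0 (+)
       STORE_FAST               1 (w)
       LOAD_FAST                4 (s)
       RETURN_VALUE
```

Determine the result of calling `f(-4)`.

LOAD_CONST → push 2. Stack: [2]
LOAD_FAST a → push -4. Stack: [2, -4]
BINARY_OP - → 2 - -4 = 6. Stack: [6]
STORE_FAST w → w=6. Stack: []
LOAD_CONST → push 8. Stack: [8]
LOAD_FAST w → push 6. Stack: [8, 6]
BINARY_OP + → 8 + 6 = 14. Stack: [14]
LOAD_FAST a → push -4. Stack: [14, -4]
BINARY_OP | → 14 | -4 = -2. Stack: [-2]
STORE_FAST m → m=-2. Stack: []
LOAD_FAST_LOAD_FAST a,m → push -4,-2. Stack: [-4, -2]
BINARY_OP + → -4 + -2 = -6. Stack: [-6]
LOAD_FAST a → push -4. Stack: [-6, -4]
LOAD_CONST → push 8. Stack: [-6, -4, 8]
BINARY_OP * → -4 * 8 = -32. Stack: [-6, -32]
BINARY_OP * → -6 * -32 = 192. Stack: [192]
STORE_FAST w → w=192. Stack: []
LOAD_FAST_LOAD_FAST w,m → push 192,-2. Stack: [192, -2]
BINARY_OP - → 192 - -2 = 194. Stack: [194]
STORE_FAST n → n=194. Stack: []
LOAD_FAST_LOAD_FAST n,w → push 194,192. Stack: [194, 192]
BINARY_OP * → 194 * 192 = 37248. Stack: [37248]
STORE_FAST w → w=37248. Stack: []
LOAD_FAST w → push 37248. Stack: [37248]
LOAD_CONST → push 4. Stack: [37248, 4]
BINARY_OP - → 37248 - 4 = 37244. Stack: [37244]
LOAD_CONST → push 5. Stack: [37244, 5]
BINARY_OP // → 37244 // 5 = 7448. Stack: [7448]
STORE_FAST s → s=7448. Stack: []
LOAD_CONST → push 11. Stack: [11]
LOAD_FAST s → push 7448. Stack: [11, 7448]
BINARY_OP + → 11 + 7448 = 7459. Stack: [7459]
LOAD_FAST n → push 194. Stack: [7459, 194]
BINARY_OP // → 7459 // 194 = 38. Stack: [38]
STORE_FAST w → w=38. Stack: []
LOAD_CONST → push 0. Stack: [0]
LOAD_FAST w → push 38. Stack: [0, 38]
LOAD_CONST → push 12. Stack: [0, 38, 12]
BINARY_OP | → 38 | 12 = 46. Stack: [0, 46]
BINARY_OP + → 0 + 46 = 46. Stack: [46]
STORE_FAST w → w=46. Stack: []
LOAD_FAST s → push 7448. Stack: [7448]
RETURN_VALUE → return 7448.

7448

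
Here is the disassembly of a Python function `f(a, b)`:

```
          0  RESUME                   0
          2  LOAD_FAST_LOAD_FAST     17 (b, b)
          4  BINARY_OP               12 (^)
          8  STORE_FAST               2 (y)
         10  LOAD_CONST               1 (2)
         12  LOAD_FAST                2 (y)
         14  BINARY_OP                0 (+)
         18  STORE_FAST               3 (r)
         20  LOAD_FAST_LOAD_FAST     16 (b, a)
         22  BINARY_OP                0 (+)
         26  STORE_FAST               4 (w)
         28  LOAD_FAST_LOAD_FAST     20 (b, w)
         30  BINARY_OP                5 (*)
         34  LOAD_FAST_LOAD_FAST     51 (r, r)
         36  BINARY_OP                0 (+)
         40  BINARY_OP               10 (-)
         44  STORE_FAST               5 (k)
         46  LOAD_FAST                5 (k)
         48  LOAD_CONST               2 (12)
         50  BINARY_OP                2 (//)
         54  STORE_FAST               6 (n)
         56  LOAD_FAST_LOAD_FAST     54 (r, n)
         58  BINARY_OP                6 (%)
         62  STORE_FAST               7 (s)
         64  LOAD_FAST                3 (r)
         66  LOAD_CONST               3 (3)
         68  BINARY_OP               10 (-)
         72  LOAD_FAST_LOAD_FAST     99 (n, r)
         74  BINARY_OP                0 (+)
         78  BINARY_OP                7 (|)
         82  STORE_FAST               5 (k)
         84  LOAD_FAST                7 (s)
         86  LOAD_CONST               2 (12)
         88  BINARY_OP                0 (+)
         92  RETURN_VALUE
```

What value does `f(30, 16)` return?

14

LOAD_FAST_LOAD_FAST b,b → push 16,16. Stack: [16, 16]
BINARY_OP ^ → 16 ^ 16 = 0. Stack: [0]
STORE_FAST y → y=0. Stack: []
LOAD_CONST → push 2. Stack: [2]
LOAD_FAST y → push 0. Stack: [2, 0]
BINARY_OP + → 2 + 0 = 2. Stack: [2]
STORE_FAST r → r=2. Stack: []
LOAD_FAST_LOAD_FAST b,a → push 16,30. Stack: [16, 30]
BINARY_OP + → 16 + 30 = 46. Stack: [46]
STORE_FAST w → w=46. Stack: []
LOAD_FAST_LOAD_FAST b,w → push 16,46. Stack: [16, 46]
BINARY_OP * → 16 * 46 = 736. Stack: [736]
LOAD_FAST_LOAD_FAST r,r → push 2,2. Stack: [736, 2, 2]
BINARY_OP + → 2 + 2 = 4. Stack: [736, 4]
BINARY_OP - → 736 - 4 = 732. Stack: [732]
STORE_FAST k → k=732. Stack: []
LOAD_FAST k → push 732. Stack: [732]
LOAD_CONST → push 12. Stack: [732, 12]
BINARY_OP // → 732 // 12 = 61. Stack: [61]
STORE_FAST n → n=61. Stack: []
LOAD_FAST_LOAD_FAST r,n → push 2,61. Stack: [2, 61]
BINARY_OP % → 2 % 61 = 2. Stack: [2]
STORE_FAST s → s=2. Stack: []
LOAD_FAST r → push 2. Stack: [2]
LOAD_CONST → push 3. Stack: [2, 3]
BINARY_OP - → 2 - 3 = -1. Stack: [-1]
LOAD_FAST_LOAD_FAST n,r → push 61,2. Stack: [-1, 61, 2]
BINARY_OP + → 61 + 2 = 63. Stack: [-1, 63]
BINARY_OP | → -1 | 63 = -1. Stack: [-1]
STORE_FAST k → k=-1. Stack: []
LOAD_FAST s → push 2. Stack: [2]
LOAD_CONST → push 12. Stack: [2, 12]
BINARY_OP + → 2 + 12 = 14. Stack: [14]
RETURN_VALUE → return 14.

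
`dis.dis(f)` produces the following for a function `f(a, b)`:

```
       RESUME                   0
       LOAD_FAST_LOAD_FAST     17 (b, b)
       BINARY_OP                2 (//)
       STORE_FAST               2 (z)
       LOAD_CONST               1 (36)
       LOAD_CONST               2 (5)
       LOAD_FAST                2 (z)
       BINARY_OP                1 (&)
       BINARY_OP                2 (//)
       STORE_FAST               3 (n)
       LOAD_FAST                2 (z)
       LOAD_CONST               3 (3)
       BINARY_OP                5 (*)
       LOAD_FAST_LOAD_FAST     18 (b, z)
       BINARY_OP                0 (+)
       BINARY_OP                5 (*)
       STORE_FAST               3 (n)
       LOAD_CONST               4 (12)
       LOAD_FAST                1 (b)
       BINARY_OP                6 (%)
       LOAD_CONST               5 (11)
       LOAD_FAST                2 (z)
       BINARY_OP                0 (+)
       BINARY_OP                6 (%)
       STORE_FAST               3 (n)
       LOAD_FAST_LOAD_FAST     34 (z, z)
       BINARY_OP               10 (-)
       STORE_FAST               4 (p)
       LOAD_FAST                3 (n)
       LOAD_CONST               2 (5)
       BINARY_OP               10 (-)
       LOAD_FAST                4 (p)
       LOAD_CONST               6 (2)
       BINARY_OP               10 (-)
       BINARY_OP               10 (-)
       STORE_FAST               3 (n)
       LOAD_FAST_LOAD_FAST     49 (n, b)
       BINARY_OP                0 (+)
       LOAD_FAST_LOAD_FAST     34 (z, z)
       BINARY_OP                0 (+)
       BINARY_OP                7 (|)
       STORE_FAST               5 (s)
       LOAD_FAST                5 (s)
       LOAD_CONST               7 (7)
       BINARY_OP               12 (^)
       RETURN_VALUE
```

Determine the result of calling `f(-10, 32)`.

LOAD_FAST_LOAD_FAST b,b → push 32,32. Stack: [32, 32]
BINARY_OP // → 32 // 32 = 1. Stack: [1]
STORE_FAST z → z=1. Stack: []
LOAD_CONST → push 36. Stack: [36]
LOAD_CONST → push 5. Stack: [36, 5]
LOAD_FAST z → push 1. Stack: [36, 5, 1]
BINARY_OP & → 5 & 1 = 1. Stack: [36, 1]
BINARY_OP // → 36 // 1 = 36. Stack: [36]
STORE_FAST n → n=36. Stack: []
LOAD_FAST z → push 1. Stack: [1]
LOAD_CONST → push 3. Stack: [1, 3]
BINARY_OP * → 1 * 3 = 3. Stack: [3]
LOAD_FAST_LOAD_FAST b,z → push 32,1. Stack: [3, 32, 1]
BINARY_OP + → 32 + 1 = 33. Stack: [3, 33]
BINARY_OP * → 3 * 33 = 99. Stack: [99]
STORE_FAST n → n=99. Stack: []
LOAD_CONST → push 12. Stack: [12]
LOAD_FAST b → push 32. Stack: [12, 32]
BINARY_OP % → 12 % 32 = 12. Stack: [12]
LOAD_CONST → push 11. Stack: [12, 11]
LOAD_FAST z → push 1. Stack: [12, 11, 1]
BINARY_OP + → 11 + 1 = 12. Stack: [12, 12]
BINARY_OP % → 12 % 12 = 0. Stack: [0]
STORE_FAST n → n=0. Stack: []
LOAD_FAST_LOAD_FAST z,z → push 1,1. Stack: [1, 1]
BINARY_OP - → 1 - 1 = 0. Stack: [0]
STORE_FAST p → p=0. Stack: []
LOAD_FAST n → push 0. Stack: [0]
LOAD_CONST → push 5. Stack: [0, 5]
BINARY_OP - → 0 - 5 = -5. Stack: [-5]
LOAD_FAST p → push 0. Stack: [-5, 0]
LOAD_CONST → push 2. Stack: [-5, 0, 2]
BINARY_OP - → 0 - 2 = -2. Stack: [-5, -2]
BINARY_OP - → -5 - -2 = -3. Stack: [-3]
STORE_FAST n → n=-3. Stack: []
LOAD_FAST_LOAD_FAST n,b → push -3,32. Stack: [-3, 32]
BINARY_OP + → -3 + 32 = 29. Stack: [29]
LOAD_FAST_LOAD_FAST z,z → push 1,1. Stack: [29, 1, 1]
BINARY_OP + → 1 + 1 = 2. Stack: [29, 2]
BINARY_OP | → 29 | 2 = 31. Stack: [31]
STORE_FAST s → s=31. Stack: []
LOAD_FAST s → push 31. Stack: [31]
LOAD_CONST → push 7. Stack: [31, 7]
BINARY_OP ^ → 31 ^ 7 = 24. Stack: [24]
RETURN_VALUE → return 24.

24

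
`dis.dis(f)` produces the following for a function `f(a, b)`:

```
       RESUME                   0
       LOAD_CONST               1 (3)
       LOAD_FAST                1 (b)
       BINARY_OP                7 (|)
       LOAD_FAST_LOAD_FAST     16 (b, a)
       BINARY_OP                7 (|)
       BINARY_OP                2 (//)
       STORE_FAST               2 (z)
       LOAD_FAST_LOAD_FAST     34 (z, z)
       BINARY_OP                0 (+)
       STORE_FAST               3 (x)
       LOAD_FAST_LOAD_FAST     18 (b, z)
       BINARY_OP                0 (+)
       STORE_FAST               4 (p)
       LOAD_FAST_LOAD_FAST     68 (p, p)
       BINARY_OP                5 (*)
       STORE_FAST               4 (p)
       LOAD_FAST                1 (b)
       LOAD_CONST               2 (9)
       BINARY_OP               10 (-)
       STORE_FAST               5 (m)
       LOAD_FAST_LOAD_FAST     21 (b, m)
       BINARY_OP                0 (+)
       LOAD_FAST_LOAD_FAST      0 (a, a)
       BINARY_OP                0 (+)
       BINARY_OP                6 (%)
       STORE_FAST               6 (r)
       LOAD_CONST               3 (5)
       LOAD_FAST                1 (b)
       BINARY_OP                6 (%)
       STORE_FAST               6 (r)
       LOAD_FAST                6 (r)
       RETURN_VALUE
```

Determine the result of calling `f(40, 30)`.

LOAD_CONST → push 3. Stack: [3]
LOAD_FAST b → push 30. Stack: [3, 30]
BINARY_OP | → 3 | 30 = 31. Stack: [31]
LOAD_FAST_LOAD_FAST b,a → push 30,40. Stack: [31, 30, 40]
BINARY_OP | → 30 | 40 = 62. Stack: [31, 62]
BINARY_OP // → 31 // 62 = 0. Stack: [0]
STORE_FAST z → z=0. Stack: []
LOAD_FAST_LOAD_FAST z,z → push 0,0. Stack: [0, 0]
BINARY_OP + → 0 + 0 = 0. Stack: [0]
STORE_FAST x → x=0. Stack: []
LOAD_FAST_LOAD_FAST b,z → push 30,0. Stack: [30, 0]
BINARY_OP + → 30 + 0 = 30. Stack: [30]
STORE_FAST p → p=30. Stack: []
LOAD_FAST_LOAD_FAST p,p → push 30,30. Stack: [30, 30]
BINARY_OP * → 30 * 30 = 900. Stack: [900]
STORE_FAST p → p=900. Stack: []
LOAD_FAST b → push 30. Stack: [30]
LOAD_CONST → push 9. Stack: [30, 9]
BINARY_OP - → 30 - 9 = 21. Stack: [21]
STORE_FAST m → m=21. Stack: []
LOAD_FAST_LOAD_FAST b,m → push 30,21. Stack: [30, 21]
BINARY_OP + → 30 + 21 = 51. Stack: [51]
LOAD_FAST_LOAD_FAST a,a → push 40,40. Stack: [51, 40, 40]
BINARY_OP + → 40 + 40 = 80. Stack: [51, 80]
BINARY_OP % → 51 % 80 = 51. Stack: [51]
STORE_FAST r → r=51. Stack: []
LOAD_CONST → push 5. Stack: [5]
LOAD_FAST b → push 30. Stack: [5, 30]
BINARY_OP % → 5 % 30 = 5. Stack: [5]
STORE_FAST r → r=5. Stack: []
LOAD_FAST r → push 5. Stack: [5]
RETURN_VALUE → return 5.

5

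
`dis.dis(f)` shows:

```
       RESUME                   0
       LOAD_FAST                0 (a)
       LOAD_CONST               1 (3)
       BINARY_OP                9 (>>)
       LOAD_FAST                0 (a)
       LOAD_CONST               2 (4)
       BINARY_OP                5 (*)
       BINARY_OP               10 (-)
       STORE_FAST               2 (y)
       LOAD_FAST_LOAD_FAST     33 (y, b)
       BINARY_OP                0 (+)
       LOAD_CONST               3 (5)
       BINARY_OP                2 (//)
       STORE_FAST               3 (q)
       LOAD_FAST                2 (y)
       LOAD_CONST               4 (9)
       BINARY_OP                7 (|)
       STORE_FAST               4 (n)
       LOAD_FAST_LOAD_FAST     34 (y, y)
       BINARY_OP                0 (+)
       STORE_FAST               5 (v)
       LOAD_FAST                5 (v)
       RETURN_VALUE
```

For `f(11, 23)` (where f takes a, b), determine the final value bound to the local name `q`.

-4

LOAD_FAST a → push 11. Stack: [11]
LOAD_CONST → push 3. Stack: [11, 3]
BINARY_OP >> → 11 >> 3 = 1. Stack: [1]
LOAD_FAST a → push 11. Stack: [1, 11]
LOAD_CONST → push 4. Stack: [1, 11, 4]
BINARY_OP * → 11 * 4 = 44. Stack: [1, 44]
BINARY_OP - → 1 - 44 = -43. Stack: [-43]
STORE_FAST y → y=-43. Stack: []
LOAD_FAST_LOAD_FAST y,b → push -43,23. Stack: [-43, 23]
BINARY_OP + → -43 + 23 = -20. Stack: [-20]
LOAD_CONST → push 5. Stack: [-20, 5]
BINARY_OP // → -20 // 5 = -4. Stack: [-4]
STORE_FAST q → q=-4. Stack: []
LOAD_FAST y → push -43. Stack: [-43]
LOAD_CONST → push 9. Stack: [-43, 9]
BINARY_OP | → -43 | 9 = -35. Stack: [-35]
STORE_FAST n → n=-35. Stack: []
LOAD_FAST_LOAD_FAST y,y → push -43,-43. Stack: [-43, -43]
BINARY_OP + → -43 + -43 = -86. Stack: [-86]
STORE_FAST v → v=-86. Stack: []
LOAD_FAST v → push -86. Stack: [-86]
RETURN_VALUE → return -86.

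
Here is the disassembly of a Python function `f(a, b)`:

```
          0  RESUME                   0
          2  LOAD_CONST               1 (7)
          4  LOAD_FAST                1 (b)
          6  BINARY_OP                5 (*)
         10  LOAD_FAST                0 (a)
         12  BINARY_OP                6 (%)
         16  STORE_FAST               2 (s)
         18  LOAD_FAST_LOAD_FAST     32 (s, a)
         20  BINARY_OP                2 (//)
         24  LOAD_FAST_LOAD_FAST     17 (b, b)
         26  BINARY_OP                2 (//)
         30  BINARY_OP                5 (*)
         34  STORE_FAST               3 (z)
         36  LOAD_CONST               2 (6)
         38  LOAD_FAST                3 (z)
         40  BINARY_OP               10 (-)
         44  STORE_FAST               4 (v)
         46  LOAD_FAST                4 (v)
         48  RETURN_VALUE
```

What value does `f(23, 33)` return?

LOAD_CONST → push 7. Stack: [7]
LOAD_FAST b → push 33. Stack: [7, 33]
BINARY_OP * → 7 * 33 = 231. Stack: [231]
LOAD_FAST a → push 23. Stack: [231, 23]
BINARY_OP % → 231 % 23 = 1. Stack: [1]
STORE_FAST s → s=1. Stack: []
LOAD_FAST_LOAD_FAST s,a → push 1,23. Stack: [1, 23]
BINARY_OP // → 1 // 23 = 0. Stack: [0]
LOAD_FAST_LOAD_FAST b,b → push 33,33. Stack: [0, 33, 33]
BINARY_OP // → 33 // 33 = 1. Stack: [0, 1]
BINARY_OP * → 0 * 1 = 0. Stack: [0]
STORE_FAST z → z=0. Stack: []
LOAD_CONST → push 6. Stack: [6]
LOAD_FAST z → push 0. Stack: [6, 0]
BINARY_OP - → 6 - 0 = 6. Stack: [6]
STORE_FAST v → v=6. Stack: []
LOAD_FAST v → push 6. Stack: [6]
RETURN_VALUE → return 6.

6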